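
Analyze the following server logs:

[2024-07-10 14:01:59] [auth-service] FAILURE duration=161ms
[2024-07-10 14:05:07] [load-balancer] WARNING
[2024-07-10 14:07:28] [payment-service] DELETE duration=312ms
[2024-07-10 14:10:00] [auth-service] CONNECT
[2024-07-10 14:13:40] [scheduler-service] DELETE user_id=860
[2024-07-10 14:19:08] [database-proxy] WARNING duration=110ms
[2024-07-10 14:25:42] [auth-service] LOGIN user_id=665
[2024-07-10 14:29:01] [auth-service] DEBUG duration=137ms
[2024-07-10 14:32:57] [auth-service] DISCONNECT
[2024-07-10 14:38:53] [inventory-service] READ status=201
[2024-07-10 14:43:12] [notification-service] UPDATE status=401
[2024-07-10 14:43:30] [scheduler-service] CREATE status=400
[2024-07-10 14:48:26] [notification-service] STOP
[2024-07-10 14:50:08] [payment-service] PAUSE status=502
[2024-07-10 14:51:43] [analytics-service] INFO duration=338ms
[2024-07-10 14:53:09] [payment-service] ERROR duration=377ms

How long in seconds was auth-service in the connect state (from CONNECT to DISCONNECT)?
1377

To calculate state duration:

1. Find CONNECT event for auth-service: 2024-07-10 14:10:00
2. Find DISCONNECT event for auth-service: 2024-07-10 14:32:57
3. Calculate duration: 2024-07-10 14:32:57 - 2024-07-10 14:10:00 = 1377 seconds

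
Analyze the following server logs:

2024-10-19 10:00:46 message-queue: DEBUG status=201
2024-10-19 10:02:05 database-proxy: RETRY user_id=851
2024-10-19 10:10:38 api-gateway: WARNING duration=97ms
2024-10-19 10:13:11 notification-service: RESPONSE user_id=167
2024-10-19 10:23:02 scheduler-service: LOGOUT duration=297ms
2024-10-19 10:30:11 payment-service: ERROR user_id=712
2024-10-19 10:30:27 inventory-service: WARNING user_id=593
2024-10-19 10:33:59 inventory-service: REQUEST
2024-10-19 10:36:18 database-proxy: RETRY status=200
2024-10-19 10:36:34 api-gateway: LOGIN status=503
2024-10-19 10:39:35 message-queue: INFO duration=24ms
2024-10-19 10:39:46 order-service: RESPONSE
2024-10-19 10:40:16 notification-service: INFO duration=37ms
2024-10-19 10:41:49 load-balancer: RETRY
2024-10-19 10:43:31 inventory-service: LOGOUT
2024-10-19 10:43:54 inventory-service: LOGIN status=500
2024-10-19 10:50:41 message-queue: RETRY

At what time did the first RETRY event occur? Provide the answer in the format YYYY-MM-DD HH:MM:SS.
2024-10-19 10:02:05

To find the first event:

1. Filter for all RETRY events
2. Sort by timestamp
3. Select the first one
4. Timestamp: 2024-10-19 10:02:05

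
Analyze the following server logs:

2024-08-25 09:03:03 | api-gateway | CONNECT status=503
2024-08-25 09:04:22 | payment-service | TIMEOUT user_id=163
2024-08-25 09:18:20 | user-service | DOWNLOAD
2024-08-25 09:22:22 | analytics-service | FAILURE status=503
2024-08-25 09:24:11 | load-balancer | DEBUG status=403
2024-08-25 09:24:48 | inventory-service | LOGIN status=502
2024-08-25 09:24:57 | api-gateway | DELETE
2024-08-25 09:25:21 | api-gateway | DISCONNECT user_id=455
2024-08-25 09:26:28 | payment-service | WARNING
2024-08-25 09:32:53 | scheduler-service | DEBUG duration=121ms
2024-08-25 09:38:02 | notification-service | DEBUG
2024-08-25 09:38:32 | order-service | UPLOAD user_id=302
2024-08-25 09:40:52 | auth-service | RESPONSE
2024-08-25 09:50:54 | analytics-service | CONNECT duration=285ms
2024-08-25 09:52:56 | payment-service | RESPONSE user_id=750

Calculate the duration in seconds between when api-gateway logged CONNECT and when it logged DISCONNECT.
1338

To find the time between events:

1. Locate the first CONNECT event for api-gateway: 2024-08-25 09:03:03
2. Locate the first DISCONNECT event for api-gateway: 2024-08-25 09:25:21
3. Calculate the difference: 2024-08-25 09:25:21 - 2024-08-25 09:03:03 = 1338 seconds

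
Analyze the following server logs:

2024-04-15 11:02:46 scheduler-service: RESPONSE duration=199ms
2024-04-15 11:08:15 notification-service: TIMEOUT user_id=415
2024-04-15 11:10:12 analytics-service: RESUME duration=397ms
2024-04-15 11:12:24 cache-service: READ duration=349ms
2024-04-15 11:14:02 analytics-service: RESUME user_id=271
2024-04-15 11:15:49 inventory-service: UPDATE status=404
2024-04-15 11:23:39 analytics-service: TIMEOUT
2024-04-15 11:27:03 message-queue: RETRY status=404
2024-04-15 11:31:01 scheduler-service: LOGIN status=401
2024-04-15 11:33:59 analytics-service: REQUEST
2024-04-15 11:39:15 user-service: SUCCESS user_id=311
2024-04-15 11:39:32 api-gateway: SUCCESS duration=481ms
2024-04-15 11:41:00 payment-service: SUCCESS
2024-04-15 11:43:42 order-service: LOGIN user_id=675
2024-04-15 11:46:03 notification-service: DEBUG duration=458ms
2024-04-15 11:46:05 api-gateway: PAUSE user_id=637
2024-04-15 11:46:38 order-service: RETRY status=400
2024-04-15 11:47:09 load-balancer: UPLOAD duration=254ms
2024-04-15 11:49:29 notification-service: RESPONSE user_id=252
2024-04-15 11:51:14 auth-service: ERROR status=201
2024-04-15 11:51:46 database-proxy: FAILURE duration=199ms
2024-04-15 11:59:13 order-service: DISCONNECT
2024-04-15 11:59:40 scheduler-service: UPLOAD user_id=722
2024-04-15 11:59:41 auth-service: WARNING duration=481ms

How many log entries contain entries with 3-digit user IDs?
7

To find matching entries:

1. Pattern to match: entries with 3-digit user IDs
2. Scan each log entry for the pattern
3. Count matches: 7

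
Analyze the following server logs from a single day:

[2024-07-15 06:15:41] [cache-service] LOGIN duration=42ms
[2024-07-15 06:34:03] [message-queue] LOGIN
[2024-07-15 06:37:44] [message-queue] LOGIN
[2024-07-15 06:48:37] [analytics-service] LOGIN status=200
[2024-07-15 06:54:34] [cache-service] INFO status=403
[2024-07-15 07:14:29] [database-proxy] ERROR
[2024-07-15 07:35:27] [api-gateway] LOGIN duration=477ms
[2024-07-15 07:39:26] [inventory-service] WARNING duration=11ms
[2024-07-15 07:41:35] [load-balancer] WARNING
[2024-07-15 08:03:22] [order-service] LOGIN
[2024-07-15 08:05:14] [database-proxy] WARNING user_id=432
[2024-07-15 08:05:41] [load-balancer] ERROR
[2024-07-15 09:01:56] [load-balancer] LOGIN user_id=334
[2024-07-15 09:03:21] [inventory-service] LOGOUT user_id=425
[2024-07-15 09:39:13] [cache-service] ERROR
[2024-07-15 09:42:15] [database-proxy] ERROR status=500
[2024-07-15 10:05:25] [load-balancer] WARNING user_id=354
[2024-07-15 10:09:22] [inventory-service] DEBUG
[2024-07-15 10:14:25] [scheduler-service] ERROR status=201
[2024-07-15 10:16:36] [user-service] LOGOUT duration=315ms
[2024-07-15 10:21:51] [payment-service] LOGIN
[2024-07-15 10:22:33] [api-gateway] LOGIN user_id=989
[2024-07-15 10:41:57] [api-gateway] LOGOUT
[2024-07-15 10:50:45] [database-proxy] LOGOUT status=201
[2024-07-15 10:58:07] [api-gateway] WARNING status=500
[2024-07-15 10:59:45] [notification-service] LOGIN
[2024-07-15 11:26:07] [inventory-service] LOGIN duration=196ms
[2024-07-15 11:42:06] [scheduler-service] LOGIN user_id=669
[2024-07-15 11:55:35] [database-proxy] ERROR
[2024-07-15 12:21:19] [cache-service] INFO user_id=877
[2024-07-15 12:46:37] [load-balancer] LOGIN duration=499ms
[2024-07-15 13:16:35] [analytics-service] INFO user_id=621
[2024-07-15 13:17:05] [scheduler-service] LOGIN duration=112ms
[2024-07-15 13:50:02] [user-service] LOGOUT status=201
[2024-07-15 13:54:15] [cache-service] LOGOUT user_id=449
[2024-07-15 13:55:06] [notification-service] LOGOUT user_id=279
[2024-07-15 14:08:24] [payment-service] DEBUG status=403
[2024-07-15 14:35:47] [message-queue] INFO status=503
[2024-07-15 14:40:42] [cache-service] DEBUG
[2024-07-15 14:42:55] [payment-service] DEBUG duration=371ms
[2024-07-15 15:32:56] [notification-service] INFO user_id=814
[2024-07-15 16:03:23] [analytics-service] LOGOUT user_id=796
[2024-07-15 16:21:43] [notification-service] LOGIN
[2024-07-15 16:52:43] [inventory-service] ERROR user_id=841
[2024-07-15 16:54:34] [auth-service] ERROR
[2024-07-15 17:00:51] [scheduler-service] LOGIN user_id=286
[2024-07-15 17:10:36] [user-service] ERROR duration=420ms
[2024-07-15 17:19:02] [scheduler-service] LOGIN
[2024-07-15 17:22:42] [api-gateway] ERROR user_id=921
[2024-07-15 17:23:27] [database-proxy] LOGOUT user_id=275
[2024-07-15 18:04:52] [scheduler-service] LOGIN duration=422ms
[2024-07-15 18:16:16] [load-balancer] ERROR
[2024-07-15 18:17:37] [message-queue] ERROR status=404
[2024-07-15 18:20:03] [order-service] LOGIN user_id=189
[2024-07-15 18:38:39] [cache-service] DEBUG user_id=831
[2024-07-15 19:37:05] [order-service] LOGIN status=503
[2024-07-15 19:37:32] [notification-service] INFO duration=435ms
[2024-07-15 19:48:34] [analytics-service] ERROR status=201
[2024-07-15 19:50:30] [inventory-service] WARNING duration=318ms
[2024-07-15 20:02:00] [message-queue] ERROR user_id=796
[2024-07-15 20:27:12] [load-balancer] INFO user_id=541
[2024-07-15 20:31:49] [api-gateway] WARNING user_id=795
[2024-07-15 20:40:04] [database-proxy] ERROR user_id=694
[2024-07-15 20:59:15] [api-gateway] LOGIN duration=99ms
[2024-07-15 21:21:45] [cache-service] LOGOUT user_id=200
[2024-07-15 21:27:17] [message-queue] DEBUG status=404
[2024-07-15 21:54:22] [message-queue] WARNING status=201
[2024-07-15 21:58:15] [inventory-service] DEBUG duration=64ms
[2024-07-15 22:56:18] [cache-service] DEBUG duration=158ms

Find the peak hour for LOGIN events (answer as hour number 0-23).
6

To find the peak hour:

1. Group all LOGIN events by hour
2. Count events in each hour
3. Find hour with maximum count
4. Peak hour: 6 (with 4 events)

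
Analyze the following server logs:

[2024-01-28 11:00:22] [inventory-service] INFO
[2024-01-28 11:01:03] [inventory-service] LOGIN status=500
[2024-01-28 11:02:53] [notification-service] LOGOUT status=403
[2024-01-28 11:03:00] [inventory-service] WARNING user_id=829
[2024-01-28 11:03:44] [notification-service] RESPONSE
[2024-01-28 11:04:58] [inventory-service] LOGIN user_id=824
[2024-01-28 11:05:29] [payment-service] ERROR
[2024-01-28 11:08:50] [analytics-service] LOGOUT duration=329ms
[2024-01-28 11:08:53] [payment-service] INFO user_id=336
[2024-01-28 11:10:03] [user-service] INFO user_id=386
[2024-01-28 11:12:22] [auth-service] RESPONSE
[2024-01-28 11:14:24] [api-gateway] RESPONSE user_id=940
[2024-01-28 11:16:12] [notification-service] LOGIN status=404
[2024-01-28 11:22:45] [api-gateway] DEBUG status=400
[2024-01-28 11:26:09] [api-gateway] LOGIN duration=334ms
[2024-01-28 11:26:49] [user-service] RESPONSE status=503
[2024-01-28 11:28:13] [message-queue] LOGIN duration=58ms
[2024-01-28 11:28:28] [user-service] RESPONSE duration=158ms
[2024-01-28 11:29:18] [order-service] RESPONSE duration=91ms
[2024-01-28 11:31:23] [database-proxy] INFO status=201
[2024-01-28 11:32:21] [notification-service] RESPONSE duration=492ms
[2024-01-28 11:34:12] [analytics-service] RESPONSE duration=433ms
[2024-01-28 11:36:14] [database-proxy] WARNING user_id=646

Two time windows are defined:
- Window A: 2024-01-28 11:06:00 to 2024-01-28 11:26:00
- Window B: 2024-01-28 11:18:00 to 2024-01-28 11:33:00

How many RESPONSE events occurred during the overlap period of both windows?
0

To find overlap events:

1. Window A: 2024-01-28 11:06:00 to 2024-01-28 11:26:00
2. Window B: 2024-01-28 11:18:00 to 2024-01-28 11:33:00
3. Overlap period: 2024-01-28 11:18:00 to 2024-01-28 11:26:00
4. Count RESPONSE events in overlap: 0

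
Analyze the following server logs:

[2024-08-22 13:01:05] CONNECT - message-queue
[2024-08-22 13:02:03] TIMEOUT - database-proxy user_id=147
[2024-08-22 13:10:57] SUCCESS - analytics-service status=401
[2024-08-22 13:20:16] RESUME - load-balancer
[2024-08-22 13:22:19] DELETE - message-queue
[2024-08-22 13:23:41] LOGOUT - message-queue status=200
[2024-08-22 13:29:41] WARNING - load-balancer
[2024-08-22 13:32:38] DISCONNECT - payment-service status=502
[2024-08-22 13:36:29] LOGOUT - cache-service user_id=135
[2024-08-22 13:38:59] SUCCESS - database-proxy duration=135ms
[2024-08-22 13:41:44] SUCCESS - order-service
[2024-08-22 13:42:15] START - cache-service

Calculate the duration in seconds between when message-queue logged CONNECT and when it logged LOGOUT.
1356

To find the time between events:

1. Locate the first CONNECT event for message-queue: 2024-08-22 13:01:05
2. Locate the first LOGOUT event for message-queue: 2024-08-22 13:23:41
3. Calculate the difference: 2024-08-22 13:23:41 - 2024-08-22 13:01:05 = 1356 seconds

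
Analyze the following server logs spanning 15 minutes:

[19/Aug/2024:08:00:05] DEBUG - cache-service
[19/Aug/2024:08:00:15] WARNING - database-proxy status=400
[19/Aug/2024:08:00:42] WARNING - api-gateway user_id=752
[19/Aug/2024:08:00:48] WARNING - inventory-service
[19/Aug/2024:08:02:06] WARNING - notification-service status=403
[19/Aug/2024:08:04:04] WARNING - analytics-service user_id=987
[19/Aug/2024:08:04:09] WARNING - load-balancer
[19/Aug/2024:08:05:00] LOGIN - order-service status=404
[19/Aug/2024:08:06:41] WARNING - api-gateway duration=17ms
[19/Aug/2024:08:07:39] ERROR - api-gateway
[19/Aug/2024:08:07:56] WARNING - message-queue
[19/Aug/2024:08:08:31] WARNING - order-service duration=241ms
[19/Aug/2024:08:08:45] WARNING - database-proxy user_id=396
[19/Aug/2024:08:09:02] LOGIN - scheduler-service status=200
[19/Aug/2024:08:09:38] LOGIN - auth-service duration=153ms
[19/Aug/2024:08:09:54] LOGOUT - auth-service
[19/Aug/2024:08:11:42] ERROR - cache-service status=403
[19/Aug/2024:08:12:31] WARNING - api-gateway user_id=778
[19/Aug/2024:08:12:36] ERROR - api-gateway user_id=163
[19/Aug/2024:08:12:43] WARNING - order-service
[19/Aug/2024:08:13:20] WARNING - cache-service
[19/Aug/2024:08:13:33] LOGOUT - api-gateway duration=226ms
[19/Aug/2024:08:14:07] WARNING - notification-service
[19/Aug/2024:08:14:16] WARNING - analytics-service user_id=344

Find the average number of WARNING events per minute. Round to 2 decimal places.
1.0

To calculate the rate:

1. Count total WARNING events: 15
2. Total time period: 15 minutes
3. Rate = 15 / 15 = 1.0 events per minute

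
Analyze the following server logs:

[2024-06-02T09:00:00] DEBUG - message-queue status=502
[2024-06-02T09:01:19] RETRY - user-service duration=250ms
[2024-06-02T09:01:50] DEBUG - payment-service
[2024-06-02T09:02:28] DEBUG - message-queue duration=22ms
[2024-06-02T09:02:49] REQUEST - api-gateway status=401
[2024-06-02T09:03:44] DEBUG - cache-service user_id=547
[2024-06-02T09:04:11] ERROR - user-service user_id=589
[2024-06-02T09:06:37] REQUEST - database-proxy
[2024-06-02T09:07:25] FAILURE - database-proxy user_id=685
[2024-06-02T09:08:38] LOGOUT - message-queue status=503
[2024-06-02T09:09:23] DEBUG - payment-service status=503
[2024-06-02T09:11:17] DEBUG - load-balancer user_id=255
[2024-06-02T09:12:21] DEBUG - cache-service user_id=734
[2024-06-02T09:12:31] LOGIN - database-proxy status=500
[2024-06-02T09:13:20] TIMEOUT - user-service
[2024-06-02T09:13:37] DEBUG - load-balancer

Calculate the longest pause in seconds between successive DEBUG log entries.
339

To find the longest gap:

1. Extract all DEBUG events in chronological order
2. Calculate time differences between consecutive events
3. Find the maximum difference
4. Longest gap: 339 seconds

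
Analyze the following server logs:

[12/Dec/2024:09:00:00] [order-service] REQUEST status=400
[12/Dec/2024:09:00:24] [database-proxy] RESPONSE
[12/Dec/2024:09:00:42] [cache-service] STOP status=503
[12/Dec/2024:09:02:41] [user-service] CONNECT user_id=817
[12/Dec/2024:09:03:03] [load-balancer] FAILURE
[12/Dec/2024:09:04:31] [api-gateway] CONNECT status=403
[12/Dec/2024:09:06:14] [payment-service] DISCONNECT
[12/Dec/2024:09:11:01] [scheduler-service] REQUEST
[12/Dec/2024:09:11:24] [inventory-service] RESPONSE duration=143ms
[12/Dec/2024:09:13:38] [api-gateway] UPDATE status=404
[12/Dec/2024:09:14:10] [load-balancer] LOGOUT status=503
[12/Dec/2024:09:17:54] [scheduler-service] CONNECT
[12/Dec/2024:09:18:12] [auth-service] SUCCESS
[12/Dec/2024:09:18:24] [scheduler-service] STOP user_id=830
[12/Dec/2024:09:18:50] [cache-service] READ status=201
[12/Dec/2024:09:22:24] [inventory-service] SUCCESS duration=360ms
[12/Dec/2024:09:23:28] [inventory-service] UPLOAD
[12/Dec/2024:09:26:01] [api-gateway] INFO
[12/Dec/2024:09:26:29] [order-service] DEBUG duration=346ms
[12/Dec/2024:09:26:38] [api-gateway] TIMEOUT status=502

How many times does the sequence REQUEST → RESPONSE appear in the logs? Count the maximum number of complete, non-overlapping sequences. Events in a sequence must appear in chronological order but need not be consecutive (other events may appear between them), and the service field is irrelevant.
2

To count sequences:

1. Look for pattern: REQUEST → RESPONSE
2. Greedily scan the log in chronological order, matching each sequence element in turn (ignoring service)
3. Each time the full pattern completes, increment the count and restart matching from the next event
4. Complete non-overlapping sequences found: 2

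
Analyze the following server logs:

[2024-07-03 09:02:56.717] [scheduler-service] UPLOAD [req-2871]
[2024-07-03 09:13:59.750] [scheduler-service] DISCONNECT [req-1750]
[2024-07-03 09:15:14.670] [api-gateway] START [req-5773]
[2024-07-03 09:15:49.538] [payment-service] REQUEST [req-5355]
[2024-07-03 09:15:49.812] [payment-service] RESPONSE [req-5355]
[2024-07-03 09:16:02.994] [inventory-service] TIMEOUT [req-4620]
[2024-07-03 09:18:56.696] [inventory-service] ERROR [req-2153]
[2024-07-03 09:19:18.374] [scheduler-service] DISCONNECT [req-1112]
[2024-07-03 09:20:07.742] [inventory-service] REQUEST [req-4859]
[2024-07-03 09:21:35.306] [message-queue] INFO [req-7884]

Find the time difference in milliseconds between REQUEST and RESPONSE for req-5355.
274

To calculate latency:

1. Find REQUEST with id req-5355: 2024-07-03 09:15:49.538
2. Find RESPONSE with id req-5355: 2024-07-03 09:15:49.812
3. Latency: 2024-07-03 09:15:49.812 - 2024-07-03 09:15:49.538 = 274ms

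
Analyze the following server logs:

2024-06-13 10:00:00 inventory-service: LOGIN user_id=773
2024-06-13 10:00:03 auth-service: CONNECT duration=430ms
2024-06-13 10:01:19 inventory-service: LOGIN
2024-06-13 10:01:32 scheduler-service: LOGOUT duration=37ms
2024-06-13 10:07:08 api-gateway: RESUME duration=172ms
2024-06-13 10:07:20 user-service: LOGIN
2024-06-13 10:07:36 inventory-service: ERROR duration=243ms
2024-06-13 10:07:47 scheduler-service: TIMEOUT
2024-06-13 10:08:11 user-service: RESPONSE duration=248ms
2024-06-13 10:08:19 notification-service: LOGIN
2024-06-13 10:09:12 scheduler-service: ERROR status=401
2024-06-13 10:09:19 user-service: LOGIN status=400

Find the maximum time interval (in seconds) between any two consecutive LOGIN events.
361

To find the longest gap:

1. Extract all LOGIN events in chronological order
2. Calculate time differences between consecutive events
3. Find the maximum difference
4. Longest gap: 361 seconds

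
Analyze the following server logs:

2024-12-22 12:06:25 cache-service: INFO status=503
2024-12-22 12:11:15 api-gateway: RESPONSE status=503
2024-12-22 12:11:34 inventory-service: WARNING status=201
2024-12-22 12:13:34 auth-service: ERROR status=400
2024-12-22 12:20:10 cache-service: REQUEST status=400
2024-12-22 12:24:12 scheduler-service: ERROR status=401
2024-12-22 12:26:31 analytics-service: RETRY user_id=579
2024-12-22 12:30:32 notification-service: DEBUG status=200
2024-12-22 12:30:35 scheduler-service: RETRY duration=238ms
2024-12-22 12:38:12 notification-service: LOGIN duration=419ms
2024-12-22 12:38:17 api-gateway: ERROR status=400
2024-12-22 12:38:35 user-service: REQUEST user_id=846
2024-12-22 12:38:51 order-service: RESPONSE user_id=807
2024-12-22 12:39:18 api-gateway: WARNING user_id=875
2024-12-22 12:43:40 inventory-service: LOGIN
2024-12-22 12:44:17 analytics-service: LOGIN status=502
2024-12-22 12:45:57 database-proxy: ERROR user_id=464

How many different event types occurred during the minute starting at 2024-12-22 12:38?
4

To count unique event types:

1. Filter events in the minute starting at 2024-12-22 12:38
2. Extract event types from matching entries
3. Count unique types: 4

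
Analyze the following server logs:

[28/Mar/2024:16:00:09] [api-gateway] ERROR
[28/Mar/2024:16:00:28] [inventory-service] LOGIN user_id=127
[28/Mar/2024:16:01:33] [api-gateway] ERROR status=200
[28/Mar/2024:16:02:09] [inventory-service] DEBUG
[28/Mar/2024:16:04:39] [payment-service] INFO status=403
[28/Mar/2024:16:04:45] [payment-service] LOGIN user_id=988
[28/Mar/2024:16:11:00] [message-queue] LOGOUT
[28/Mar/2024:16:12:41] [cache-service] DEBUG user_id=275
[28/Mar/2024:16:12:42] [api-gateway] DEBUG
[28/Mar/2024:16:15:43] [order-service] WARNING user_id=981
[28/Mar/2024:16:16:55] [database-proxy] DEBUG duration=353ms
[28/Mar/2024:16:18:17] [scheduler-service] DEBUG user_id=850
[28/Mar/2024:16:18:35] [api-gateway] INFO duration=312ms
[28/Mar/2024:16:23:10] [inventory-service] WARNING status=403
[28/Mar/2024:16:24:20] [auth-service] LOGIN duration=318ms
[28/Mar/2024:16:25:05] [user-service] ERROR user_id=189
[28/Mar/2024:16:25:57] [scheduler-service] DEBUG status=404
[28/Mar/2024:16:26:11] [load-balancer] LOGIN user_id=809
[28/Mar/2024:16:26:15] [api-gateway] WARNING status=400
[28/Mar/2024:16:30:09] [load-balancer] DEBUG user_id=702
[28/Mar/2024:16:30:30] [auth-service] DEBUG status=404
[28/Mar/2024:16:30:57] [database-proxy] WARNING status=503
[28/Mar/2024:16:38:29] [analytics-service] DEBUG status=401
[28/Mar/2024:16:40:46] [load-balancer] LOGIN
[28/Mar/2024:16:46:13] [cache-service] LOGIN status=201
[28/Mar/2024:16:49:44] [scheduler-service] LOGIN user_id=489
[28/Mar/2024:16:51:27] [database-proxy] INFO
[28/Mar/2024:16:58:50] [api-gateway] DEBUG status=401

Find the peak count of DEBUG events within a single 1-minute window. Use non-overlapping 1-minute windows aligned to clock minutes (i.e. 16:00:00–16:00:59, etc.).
2

To find the burst window:

1. Divide the log period into non-overlapping 1-minute windows starting at 16:00
2. Count DEBUG events in each window
3. Find the window with maximum count
4. Maximum events in a window: 2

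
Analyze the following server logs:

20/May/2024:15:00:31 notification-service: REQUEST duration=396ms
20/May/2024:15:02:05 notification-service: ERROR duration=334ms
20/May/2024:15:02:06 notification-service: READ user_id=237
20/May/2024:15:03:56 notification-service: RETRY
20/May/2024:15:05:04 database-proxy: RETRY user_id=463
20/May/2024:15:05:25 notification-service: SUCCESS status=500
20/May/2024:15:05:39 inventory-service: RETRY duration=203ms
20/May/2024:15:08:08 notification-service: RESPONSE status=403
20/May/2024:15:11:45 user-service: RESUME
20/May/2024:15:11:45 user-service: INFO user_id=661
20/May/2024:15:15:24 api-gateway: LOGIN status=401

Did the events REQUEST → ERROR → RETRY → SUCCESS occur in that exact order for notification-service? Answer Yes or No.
Yes

To verify sequence order:

1. Find all events in sequence REQUEST → ERROR → RETRY → SUCCESS for notification-service
2. Extract their timestamps
3. Check if timestamps are in ascending order
4. Result: Yes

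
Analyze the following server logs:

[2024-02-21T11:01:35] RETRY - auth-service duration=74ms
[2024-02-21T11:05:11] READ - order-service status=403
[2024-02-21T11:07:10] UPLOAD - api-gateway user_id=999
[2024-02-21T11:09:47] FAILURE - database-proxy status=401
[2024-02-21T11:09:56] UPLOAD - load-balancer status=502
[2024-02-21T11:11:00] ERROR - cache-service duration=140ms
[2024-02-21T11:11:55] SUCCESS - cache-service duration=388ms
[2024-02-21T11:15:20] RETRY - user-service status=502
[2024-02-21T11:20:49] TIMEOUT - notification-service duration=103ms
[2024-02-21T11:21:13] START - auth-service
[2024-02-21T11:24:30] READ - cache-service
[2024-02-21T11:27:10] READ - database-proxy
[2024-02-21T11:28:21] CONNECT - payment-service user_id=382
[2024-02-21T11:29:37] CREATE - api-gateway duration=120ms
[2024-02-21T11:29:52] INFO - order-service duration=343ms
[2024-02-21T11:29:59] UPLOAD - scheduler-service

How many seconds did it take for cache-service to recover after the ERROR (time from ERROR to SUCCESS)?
55

To calculate recovery time:

1. Find ERROR event for cache-service: 2024-02-21T11:11:00
2. Find next SUCCESS event for cache-service: 2024-02-21T11:11:55
3. Recovery time: 2024-02-21T11:11:55 - 2024-02-21T11:11:00 = 55 seconds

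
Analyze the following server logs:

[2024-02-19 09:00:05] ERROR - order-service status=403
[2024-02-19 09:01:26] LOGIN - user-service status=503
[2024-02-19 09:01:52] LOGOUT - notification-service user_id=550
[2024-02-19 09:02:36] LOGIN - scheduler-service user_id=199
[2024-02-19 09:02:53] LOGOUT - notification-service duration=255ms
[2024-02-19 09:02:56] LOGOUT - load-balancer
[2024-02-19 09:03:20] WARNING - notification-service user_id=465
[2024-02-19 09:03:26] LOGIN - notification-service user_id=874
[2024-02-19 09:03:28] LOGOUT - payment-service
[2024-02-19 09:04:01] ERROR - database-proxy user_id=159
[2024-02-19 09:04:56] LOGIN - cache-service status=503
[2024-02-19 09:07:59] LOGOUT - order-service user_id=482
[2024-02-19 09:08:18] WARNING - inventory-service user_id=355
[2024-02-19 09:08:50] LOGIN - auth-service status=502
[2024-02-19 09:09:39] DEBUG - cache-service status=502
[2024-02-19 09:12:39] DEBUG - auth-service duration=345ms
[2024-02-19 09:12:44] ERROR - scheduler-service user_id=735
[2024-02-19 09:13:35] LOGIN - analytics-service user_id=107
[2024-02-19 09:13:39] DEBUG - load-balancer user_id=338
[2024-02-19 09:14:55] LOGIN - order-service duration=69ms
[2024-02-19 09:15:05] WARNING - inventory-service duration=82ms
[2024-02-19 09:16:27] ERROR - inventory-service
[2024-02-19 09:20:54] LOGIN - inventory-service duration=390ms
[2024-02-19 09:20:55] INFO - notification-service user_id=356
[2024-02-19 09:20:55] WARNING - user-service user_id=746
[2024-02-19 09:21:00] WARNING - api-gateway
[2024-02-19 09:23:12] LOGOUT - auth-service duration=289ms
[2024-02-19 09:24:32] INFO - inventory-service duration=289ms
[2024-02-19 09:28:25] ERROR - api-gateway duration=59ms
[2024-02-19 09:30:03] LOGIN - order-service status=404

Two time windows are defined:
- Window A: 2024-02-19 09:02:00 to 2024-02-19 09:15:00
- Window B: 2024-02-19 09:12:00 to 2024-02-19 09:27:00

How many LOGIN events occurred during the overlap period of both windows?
2

To find overlap events:

1. Window A: 2024-02-19 09:02:00 to 2024-02-19 09:15:00
2. Window B: 2024-02-19 09:12:00 to 2024-02-19 09:27:00
3. Overlap period: 2024-02-19 09:12:00 to 2024-02-19 09:15:00
4. Count LOGIN events in overlap: 2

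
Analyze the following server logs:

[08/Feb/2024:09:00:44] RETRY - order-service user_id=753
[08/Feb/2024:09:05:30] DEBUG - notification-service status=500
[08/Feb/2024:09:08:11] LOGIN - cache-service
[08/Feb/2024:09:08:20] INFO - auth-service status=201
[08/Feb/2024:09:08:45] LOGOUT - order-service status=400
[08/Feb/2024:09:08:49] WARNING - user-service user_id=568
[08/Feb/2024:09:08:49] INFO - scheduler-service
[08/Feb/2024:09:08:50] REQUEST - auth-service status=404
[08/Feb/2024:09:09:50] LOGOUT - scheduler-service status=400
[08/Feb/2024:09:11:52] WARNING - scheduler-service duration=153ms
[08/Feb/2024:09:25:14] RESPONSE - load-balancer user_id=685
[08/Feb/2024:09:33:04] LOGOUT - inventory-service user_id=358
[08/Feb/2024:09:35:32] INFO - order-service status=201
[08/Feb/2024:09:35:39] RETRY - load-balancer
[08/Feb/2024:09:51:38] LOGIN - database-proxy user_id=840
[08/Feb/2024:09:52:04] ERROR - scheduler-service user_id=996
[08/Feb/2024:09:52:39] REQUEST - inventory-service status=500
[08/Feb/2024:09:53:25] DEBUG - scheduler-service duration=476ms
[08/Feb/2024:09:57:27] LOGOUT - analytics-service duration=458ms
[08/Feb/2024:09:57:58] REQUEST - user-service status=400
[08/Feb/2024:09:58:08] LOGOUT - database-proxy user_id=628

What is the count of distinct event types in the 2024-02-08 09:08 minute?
5

To count unique event types:

1. Filter events in the minute starting at 2024-02-08 09:08
2. Extract event types from matching entries
3. Count unique types: 5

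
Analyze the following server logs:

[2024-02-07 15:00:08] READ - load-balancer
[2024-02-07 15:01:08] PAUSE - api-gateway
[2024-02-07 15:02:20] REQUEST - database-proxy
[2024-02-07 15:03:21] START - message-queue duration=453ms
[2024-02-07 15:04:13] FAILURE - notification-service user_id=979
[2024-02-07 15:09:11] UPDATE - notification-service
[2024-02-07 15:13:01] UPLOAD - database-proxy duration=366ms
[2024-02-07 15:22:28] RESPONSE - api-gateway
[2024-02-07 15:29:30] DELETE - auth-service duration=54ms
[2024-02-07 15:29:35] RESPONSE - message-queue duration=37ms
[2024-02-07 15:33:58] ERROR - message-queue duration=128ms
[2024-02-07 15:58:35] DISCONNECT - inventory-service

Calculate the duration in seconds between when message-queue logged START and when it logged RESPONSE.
1574

To find the time between events:

1. Locate the first START event for message-queue: 2024-02-07 15:03:21
2. Locate the first RESPONSE event for message-queue: 2024-02-07 15:29:35
3. Calculate the difference: 2024-02-07 15:29:35 - 2024-02-07 15:03:21 = 1574 seconds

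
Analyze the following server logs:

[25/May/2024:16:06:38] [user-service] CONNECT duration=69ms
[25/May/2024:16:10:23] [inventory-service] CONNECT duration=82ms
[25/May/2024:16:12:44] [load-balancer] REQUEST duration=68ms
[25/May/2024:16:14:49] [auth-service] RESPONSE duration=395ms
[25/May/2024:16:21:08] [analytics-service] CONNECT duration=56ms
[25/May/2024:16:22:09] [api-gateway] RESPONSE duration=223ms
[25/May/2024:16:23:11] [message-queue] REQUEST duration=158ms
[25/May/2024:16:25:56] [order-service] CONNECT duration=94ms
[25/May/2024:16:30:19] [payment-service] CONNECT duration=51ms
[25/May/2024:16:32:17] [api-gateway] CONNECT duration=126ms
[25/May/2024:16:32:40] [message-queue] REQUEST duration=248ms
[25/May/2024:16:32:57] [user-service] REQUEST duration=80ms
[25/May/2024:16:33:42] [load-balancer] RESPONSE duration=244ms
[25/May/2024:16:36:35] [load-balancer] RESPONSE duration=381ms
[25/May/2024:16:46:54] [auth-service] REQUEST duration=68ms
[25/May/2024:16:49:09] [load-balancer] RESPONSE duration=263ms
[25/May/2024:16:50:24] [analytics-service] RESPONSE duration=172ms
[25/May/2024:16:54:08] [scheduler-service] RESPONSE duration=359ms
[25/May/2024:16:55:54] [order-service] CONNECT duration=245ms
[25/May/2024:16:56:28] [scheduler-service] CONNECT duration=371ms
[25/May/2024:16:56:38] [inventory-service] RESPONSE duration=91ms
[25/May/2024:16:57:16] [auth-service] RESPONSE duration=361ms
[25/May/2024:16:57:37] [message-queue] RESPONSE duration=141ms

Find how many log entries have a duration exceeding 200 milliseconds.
10

To count timeouts:

1. Threshold: 200ms
2. Extract duration from each log entry
3. Count entries where duration > 200
4. Timeout count: 10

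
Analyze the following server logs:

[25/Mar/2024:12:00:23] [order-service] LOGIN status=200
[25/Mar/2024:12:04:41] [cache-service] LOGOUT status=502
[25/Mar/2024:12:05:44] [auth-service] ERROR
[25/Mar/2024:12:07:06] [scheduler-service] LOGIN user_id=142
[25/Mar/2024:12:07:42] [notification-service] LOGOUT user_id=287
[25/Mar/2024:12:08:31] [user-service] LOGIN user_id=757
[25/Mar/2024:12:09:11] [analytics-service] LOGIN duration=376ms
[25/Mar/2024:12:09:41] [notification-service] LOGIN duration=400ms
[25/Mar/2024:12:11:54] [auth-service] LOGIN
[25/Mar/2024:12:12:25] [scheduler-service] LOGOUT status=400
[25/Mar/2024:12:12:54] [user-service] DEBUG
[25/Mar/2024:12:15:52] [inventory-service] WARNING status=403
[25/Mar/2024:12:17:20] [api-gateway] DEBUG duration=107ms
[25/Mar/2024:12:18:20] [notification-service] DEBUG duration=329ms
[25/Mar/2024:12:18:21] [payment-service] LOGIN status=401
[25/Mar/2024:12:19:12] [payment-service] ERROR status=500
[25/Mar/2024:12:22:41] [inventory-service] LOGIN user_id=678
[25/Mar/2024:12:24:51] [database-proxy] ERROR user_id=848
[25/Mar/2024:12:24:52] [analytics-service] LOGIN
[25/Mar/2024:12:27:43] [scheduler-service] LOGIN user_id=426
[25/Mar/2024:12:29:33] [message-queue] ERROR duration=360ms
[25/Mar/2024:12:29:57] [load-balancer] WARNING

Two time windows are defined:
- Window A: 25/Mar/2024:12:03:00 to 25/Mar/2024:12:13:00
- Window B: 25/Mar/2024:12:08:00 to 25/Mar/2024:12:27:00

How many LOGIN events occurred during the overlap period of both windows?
4

To find overlap events:

1. Window A: 25/Mar/2024:12:03:00 to 25/Mar/2024:12:13:00
2. Window B: 25/Mar/2024:12:08:00 to 25/Mar/2024:12:27:00
3. Overlap period: 25/Mar/2024:12:08:00 to 25/Mar/2024:12:13:00
4. Count LOGIN events in overlap: 4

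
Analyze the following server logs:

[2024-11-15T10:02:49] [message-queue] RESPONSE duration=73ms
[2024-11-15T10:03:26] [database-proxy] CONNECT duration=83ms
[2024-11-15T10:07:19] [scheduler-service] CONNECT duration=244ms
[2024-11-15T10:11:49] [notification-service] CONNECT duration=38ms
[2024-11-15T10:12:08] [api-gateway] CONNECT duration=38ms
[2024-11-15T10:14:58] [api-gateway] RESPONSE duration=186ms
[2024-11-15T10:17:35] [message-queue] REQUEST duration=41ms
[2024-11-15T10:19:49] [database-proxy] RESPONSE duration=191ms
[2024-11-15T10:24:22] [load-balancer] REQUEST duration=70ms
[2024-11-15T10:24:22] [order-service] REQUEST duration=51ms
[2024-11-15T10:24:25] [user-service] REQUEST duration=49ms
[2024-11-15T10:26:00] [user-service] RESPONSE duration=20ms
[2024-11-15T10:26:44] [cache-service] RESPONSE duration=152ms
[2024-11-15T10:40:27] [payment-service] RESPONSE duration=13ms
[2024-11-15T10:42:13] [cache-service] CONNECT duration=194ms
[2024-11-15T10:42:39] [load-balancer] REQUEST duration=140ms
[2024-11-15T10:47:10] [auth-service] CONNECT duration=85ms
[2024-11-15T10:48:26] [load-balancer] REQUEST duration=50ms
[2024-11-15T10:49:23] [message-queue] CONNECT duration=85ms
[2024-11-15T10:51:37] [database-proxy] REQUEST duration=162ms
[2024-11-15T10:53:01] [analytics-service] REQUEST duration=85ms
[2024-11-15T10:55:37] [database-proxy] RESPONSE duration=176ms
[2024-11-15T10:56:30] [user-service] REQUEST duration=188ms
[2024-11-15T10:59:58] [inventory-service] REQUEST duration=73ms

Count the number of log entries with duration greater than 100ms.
9

To count timeouts:

1. Threshold: 100ms
2. Extract duration from each log entry
3. Count entries where duration > 100
4. Timeout count: 9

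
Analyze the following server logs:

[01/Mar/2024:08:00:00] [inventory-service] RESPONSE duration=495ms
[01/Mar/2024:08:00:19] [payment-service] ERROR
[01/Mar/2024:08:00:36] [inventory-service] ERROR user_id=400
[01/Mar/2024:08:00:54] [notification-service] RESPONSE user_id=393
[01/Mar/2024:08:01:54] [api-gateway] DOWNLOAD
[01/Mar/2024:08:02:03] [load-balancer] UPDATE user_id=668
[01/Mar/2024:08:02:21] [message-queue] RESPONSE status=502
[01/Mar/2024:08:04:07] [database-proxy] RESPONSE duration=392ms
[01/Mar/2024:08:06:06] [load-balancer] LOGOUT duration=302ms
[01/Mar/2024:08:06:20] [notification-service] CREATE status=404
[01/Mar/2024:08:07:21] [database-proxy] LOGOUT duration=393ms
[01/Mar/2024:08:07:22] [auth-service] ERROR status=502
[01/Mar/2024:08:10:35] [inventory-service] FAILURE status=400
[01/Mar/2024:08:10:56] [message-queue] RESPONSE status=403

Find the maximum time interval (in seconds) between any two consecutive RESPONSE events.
409

To find the longest gap:

1. Extract all RESPONSE events in chronological order
2. Calculate time differences between consecutive events
3. Find the maximum difference
4. Longest gap: 409 seconds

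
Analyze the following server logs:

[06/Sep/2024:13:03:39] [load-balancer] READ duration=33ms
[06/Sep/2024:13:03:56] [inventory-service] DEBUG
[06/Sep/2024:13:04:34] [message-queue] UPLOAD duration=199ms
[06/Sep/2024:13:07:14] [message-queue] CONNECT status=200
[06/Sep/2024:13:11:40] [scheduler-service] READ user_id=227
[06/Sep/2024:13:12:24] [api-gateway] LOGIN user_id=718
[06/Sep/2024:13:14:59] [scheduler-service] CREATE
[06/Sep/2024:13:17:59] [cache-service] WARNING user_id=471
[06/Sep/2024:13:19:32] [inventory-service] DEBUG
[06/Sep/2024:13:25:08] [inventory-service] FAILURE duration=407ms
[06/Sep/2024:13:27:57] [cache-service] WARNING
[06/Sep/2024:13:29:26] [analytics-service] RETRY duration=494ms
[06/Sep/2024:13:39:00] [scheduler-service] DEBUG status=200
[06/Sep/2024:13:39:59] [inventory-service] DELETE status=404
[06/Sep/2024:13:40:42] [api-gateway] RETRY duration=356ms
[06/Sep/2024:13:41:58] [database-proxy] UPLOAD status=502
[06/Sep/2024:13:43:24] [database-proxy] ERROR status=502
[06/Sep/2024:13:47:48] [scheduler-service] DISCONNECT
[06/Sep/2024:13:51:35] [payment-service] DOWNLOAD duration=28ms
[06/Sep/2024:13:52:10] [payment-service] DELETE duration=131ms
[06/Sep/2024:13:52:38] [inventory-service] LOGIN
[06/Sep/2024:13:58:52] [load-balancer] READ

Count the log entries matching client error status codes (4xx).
1

To find matching entries:

1. Pattern to match: client error status codes (4xx)
2. Scan each log entry for the pattern
3. Count matches: 1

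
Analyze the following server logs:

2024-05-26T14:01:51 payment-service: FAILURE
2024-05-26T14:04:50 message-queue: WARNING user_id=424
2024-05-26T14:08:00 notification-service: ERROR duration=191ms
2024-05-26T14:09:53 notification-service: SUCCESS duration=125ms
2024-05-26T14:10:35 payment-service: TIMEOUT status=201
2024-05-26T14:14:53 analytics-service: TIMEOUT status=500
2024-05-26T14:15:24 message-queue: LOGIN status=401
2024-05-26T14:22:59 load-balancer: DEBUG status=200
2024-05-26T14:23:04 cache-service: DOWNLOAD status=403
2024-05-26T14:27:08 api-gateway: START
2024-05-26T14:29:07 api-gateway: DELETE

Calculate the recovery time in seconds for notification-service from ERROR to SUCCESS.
113

To calculate recovery time:

1. Find ERROR event for notification-service: 2024-05-26T14:08:00
2. Find next SUCCESS event for notification-service: 2024-05-26T14:09:53
3. Recovery time: 2024-05-26T14:09:53 - 2024-05-26T14:08:00 = 113 seconds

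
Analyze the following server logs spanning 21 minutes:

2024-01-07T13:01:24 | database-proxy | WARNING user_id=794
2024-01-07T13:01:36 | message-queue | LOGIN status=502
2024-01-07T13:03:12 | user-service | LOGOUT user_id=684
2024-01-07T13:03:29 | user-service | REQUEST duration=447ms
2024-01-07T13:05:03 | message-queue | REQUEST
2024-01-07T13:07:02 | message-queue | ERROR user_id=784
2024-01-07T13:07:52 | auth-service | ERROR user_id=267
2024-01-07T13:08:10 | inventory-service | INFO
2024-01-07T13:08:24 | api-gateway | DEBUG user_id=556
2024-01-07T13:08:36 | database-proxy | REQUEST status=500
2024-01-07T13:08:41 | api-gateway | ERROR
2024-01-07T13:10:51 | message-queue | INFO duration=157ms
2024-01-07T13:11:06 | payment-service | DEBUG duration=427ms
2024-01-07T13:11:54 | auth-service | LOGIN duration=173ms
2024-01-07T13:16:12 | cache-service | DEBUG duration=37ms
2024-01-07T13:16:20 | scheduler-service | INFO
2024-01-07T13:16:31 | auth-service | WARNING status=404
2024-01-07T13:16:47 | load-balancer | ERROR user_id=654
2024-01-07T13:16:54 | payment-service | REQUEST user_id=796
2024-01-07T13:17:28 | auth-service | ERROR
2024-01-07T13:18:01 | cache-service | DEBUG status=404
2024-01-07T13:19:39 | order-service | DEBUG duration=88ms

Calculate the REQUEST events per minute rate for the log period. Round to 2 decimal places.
0.19

To calculate the rate:

1. Count total REQUEST events: 4
2. Total time period: 21 minutes
3. Rate = 4 / 21 = 0.19 events per minute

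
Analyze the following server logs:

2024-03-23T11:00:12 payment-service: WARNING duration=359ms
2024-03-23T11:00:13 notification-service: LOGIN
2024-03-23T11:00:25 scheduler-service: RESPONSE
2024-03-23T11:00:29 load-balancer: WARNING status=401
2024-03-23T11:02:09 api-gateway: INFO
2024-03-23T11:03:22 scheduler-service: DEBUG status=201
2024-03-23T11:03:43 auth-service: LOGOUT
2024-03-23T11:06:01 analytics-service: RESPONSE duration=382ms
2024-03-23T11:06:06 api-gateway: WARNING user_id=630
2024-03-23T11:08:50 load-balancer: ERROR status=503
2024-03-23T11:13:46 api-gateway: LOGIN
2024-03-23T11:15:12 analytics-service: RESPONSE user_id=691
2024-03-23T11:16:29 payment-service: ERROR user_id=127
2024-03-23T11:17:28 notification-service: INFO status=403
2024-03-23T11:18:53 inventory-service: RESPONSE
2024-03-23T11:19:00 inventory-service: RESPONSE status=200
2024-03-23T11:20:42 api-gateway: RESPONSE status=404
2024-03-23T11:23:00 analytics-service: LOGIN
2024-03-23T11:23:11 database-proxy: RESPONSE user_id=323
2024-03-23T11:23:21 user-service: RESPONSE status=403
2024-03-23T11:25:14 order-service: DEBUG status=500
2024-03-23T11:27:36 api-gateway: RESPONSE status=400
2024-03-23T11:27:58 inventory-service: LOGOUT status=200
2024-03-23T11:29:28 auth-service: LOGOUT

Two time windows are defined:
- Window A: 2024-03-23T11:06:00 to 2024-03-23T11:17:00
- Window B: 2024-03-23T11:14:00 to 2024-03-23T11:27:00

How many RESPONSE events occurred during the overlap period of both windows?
1

To find overlap events:

1. Window A: 2024-03-23T11:06:00 to 2024-03-23T11:17:00
2. Window B: 2024-03-23T11:14:00 to 2024-03-23T11:27:00
3. Overlap period: 2024-03-23T11:14:00 to 2024-03-23T11:17:00
4. Count RESPONSE events in overlap: 1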